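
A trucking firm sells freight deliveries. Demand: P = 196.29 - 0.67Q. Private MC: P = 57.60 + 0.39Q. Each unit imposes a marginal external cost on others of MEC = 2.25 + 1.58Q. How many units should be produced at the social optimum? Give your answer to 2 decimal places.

Social marginal cost = private MC + MEC = 59.85 + 1.97Q.
Set SMC = demand: 59.85 + 1.97Q = 196.29 - 0.67Q → Q* = 51.6818.

Q* = 51.68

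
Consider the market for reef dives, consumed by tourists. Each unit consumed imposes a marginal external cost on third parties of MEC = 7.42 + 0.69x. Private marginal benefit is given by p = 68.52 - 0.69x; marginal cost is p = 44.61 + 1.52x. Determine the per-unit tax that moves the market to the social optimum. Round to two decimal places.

Social marginal benefit = demand − MEC = 61.10 - 1.38x.
Set SMB = MC: 61.10 - 1.38x = 44.61 + 1.52x → x* = 5.6862.
The Pigouvian tax equals MEC at x*: 7.42 + 0.69×5.6862 = 11.3435.

tax = 11.34 per unit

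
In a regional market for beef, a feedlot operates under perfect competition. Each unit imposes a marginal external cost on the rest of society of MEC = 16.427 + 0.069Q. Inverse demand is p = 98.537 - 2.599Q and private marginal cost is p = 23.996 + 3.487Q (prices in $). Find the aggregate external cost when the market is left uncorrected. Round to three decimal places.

$206.372

Market equilibrium (private): 23.996 + 3.487Q = 98.537 - 2.599Q → Q_m = 12.2479.
Total external cost = ∫₀^{Q_m} (16.427 + 0.069Q) dQ = 16.427×12.2479 + ½×0.069×12.2479² = 206.3716.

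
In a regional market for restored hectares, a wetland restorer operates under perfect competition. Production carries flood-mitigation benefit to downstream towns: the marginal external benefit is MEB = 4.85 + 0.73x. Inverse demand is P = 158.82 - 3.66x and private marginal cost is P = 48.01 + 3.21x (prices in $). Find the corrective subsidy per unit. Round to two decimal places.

subsidy = $18.60 per unit

Social marginal cost = private MC − MEB = 43.16 + 2.48x.
Set SMC = demand: 43.16 + 2.48x = 158.82 - 3.66x → x* = 18.8371.
The Pigouvian subsidy equals MEB at x*: 4.85 + 0.73×18.8371 = 18.6011.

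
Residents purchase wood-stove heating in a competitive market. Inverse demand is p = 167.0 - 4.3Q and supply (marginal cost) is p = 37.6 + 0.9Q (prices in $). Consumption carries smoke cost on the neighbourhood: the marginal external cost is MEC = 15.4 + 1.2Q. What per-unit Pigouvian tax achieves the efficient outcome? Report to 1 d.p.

tax = $36.8 per unit

Social marginal benefit = demand − MEC = 151.6 - 5.5Q.
Set SMB = MC: 151.6 - 5.5Q = 37.6 + 0.9Q → Q* = 17.8125.
The Pigouvian tax equals MEC at Q*: 15.4 + 1.2×17.8125 = 36.7750.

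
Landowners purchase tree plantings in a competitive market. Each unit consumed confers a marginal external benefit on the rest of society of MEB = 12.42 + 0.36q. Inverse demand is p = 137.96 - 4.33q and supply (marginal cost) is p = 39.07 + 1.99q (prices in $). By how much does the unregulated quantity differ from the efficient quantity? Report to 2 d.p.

3.03 units

Market equilibrium (private): 39.07 + 1.99q = 137.96 - 4.33q → q_m = 15.6472.
Social marginal benefit = demand + MEB = 150.38 - 3.97q.
Set SMB = MC: 150.38 - 3.97q = 39.07 + 1.99q → q* = 18.6762.
Gap = |15.6472 − 18.6762| = 3.0290.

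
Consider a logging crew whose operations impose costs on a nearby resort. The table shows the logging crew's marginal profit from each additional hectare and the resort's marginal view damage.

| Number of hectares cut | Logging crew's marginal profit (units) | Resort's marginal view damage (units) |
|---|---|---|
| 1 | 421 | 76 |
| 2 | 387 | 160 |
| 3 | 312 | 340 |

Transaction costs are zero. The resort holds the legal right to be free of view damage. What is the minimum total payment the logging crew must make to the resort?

Efficient level: marginal profit ≥ marginal view damage through level 2, so k* = 2.
With the resort holding the right, the logging crew must at least compensate total damage at k*: 76 + 160 = 236.

236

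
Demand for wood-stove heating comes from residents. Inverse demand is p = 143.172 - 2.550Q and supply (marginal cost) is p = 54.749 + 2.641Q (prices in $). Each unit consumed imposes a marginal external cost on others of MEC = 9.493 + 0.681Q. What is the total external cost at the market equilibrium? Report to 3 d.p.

Market equilibrium (private): 54.749 + 2.641Q = 143.172 - 2.550Q → Q_m = 17.0339.
Total external cost = ∫₀^{Q_m} (9.493 + 0.681Q) dQ = 9.493×17.0339 + ½×0.681×17.0339² = 260.5002.

$260.500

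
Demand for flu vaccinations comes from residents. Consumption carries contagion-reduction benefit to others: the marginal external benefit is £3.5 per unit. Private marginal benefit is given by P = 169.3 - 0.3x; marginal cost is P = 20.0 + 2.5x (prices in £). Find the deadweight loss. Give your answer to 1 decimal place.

Market equilibrium (private): 20.0 + 2.5x = 169.3 - 0.3x → x_m = 53.3214.
Social marginal benefit = demand + MEB = 172.8 - 0.3x.
Set SMB = MC: 172.8 - 0.3x = 20.0 + 2.5x → x* = 54.5714.
The loss is the area between SMB and MC from x* to x_m; with linear curves that's a triangle of height MEB(x_m).
DWL = ½ × 1.2500 × 3.5000 = 2.1875.

DWL = £2.2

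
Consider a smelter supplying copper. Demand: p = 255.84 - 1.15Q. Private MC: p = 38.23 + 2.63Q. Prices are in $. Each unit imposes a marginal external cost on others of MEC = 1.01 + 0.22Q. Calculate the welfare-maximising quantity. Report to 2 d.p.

Q* = 54.15

Social marginal cost = private MC + MEC = 39.24 + 2.85Q.
Set SMC = demand: 39.24 + 2.85Q = 255.84 - 1.15Q → Q* = 54.1500.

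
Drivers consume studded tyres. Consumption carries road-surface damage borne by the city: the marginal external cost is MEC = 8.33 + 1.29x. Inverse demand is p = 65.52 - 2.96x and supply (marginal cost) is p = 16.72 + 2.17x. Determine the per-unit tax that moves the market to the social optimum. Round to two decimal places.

tax = 16.46 per unit

Social marginal benefit = demand − MEC = 57.19 - 4.25x.
Set SMB = MC: 57.19 - 4.25x = 16.72 + 2.17x → x* = 6.3037.
The Pigouvian tax equals MEC at x*: 8.33 + 1.29×6.3037 = 16.4618.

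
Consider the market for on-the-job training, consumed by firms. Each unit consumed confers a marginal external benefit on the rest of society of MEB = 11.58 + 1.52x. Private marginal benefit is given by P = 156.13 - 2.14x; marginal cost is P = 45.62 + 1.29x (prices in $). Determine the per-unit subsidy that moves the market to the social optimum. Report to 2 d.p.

Social marginal benefit = demand + MEB = 167.71 - 0.62x.
Set SMB = MC: 167.71 - 0.62x = 45.62 + 1.29x → x* = 63.9215.
The Pigouvian subsidy equals MEB at x*: 11.58 + 1.52×63.9215 = 108.7407.

subsidy = $108.74 per unit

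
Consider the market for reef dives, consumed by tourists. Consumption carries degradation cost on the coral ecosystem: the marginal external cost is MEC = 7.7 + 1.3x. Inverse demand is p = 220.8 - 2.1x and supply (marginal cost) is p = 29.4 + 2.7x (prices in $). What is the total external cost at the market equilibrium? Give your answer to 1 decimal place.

Market equilibrium (private): 29.4 + 2.7x = 220.8 - 2.1x → x_m = 39.8750.
Total external cost = ∫₀^{x_m} (7.7 + 1.3x) dx = 7.7×39.8750 + ½×1.3×39.8750² = 1340.5477.

$1340.5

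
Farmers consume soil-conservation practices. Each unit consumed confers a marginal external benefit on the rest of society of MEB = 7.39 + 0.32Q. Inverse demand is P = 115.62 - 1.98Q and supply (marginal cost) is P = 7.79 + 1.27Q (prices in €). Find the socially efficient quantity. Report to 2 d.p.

Social marginal benefit = demand + MEB = 123.01 - 1.66Q.
Set SMB = MC: 123.01 - 1.66Q = 7.79 + 1.27Q → Q* = 39.3242.

Q* = 39.32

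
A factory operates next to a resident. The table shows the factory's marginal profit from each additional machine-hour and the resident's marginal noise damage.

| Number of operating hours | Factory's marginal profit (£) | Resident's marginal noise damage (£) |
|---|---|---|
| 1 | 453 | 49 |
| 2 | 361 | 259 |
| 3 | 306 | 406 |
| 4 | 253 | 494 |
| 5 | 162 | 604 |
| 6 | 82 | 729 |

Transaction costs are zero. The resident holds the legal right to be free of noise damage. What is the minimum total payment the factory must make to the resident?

£308

Efficient level: marginal profit ≥ marginal noise damage through level 2, so k* = 2.
With the resident holding the right, the factory must at least compensate total damage at k*: 49 + 259 = 308.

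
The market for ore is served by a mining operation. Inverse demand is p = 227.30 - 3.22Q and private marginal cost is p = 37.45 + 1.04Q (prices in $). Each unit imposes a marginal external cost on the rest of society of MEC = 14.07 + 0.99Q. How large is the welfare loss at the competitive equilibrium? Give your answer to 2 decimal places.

DWL = $322.48

Market equilibrium (private): 37.45 + 1.04Q = 227.30 - 3.22Q → Q_m = 44.5657.
Social marginal cost = private MC + MEC = 51.52 + 2.03Q.
Set SMC = demand: 51.52 + 2.03Q = 227.30 - 3.22Q → Q* = 33.4819.
The welfare-loss triangle has base |Q_m − Q*| and height MEC(Q_m) (the vertical gap between SMC and demand is zero at Q* and MEC at Q_m).
DWL = ½ × 11.0838 × 58.1901 = 322.4837.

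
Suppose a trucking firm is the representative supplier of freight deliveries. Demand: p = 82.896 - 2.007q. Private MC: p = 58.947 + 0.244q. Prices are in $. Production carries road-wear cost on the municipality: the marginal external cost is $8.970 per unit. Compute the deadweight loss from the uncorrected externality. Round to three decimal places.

DWL = $17.872

Market equilibrium (private): 58.947 + 0.244q = 82.896 - 2.007q → q_m = 10.6393.
Social marginal cost = private MC + MEC = 67.917 + 0.244q.
Set SMC = demand: 67.917 + 0.244q = 82.896 - 2.007q → q* = 6.6544.
The loss is the area between SMC and demand from q* to q_m; with linear curves that's a triangle of height MEC(q_m).
DWL = ½ × 3.9849 × 8.9700 = 17.8723.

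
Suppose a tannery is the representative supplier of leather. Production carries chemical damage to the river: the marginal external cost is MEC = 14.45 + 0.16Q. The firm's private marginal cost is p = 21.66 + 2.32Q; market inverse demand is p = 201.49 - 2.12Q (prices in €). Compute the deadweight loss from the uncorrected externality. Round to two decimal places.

DWL = €47.62

Market equilibrium (private): 21.66 + 2.32Q = 201.49 - 2.12Q → Q_m = 40.5023.
Social marginal cost = private MC + MEC = 36.11 + 2.48Q.
Set SMC = demand: 36.11 + 2.48Q = 201.49 - 2.12Q → Q* = 35.9522.
The loss is the area between SMC and demand from Q* to Q_m; with linear curves that's a triangle of height MEC(Q_m).
DWL = ½ × 4.5501 × 20.9304 = 47.6177.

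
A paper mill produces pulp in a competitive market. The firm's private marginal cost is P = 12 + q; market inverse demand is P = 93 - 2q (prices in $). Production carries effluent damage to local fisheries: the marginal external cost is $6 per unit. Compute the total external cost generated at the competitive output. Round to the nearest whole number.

Market equilibrium (private): 12 + q = 93 - 2q → q_m = 27.0000.
Total external cost = MEC × q_m = 6 × 27.0000 = 162.0000.

$162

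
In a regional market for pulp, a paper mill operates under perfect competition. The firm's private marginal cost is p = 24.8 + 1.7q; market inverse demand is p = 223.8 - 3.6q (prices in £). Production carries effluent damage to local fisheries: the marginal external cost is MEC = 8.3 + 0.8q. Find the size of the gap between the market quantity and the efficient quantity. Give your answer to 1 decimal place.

6.3 units

Market equilibrium (private): 24.8 + 1.7q = 223.8 - 3.6q → q_m = 37.5472.
Social marginal cost = private MC + MEC = 33.1 + 2.5q.
Set SMC = demand: 33.1 + 2.5q = 223.8 - 3.6q → q* = 31.2623.
Gap = |37.5472 − 31.2623| = 6.2849.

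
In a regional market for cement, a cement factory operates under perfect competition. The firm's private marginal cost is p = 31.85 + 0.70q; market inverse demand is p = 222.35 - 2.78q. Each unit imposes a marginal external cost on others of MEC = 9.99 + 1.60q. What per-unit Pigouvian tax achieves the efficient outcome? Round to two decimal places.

tax = 66.84 per unit

Social marginal cost = private MC + MEC = 41.84 + 2.30q.
Set SMC = demand: 41.84 + 2.30q = 222.35 - 2.78q → q* = 35.5335.
The Pigouvian tax equals MEC at q*: 9.99 + 1.60×35.5335 = 66.8436.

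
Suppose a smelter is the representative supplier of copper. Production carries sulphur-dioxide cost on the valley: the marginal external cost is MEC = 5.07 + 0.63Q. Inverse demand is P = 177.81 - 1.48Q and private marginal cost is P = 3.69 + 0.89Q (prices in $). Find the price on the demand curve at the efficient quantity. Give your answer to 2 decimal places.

Social marginal cost = private MC + MEC = 8.76 + 1.52Q.
Set SMC = demand: 8.76 + 1.52Q = 177.81 - 1.48Q → Q* = 56.3500.
Consumer price on the demand curve at Q*: 177.81 − 1.48×56.3500 = 94.4120.

P = $94.41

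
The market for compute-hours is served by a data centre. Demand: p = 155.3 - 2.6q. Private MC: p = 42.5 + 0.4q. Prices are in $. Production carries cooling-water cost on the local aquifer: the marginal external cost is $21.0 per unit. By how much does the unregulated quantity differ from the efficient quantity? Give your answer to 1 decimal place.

7.0 units

Market equilibrium (private): 42.5 + 0.4q = 155.3 - 2.6q → q_m = 37.6000.
Social marginal cost = private MC + MEC = 63.5 + 0.4q.
Set SMC = demand: 63.5 + 0.4q = 155.3 - 2.6q → q* = 30.6000.
Gap = |37.6000 − 30.6000| = 7.0000.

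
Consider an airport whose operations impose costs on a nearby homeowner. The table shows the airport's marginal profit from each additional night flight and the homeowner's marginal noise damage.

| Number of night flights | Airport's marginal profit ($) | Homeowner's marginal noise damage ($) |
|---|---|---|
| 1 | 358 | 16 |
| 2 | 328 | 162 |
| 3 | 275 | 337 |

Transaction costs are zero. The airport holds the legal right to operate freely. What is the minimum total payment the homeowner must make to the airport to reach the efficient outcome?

Left alone the airport would choose level 3 (marginal profit stays positive).
Efficient level: k* = 2 (marginal profit ≥ marginal noise damage through 2).
The homeowner must at least cover the airport's forgone profit from cutting 3→2: 275 = 275.

$275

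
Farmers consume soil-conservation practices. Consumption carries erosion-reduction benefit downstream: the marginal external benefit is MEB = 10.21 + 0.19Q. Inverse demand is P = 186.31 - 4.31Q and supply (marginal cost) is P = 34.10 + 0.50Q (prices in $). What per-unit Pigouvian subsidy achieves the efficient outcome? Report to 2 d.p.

subsidy = $16.89 per unit

Social marginal benefit = demand + MEB = 196.52 - 4.12Q.
Set SMB = MC: 196.52 - 4.12Q = 34.10 + 0.50Q → Q* = 35.1558.
The Pigouvian subsidy equals MEB at Q*: 10.21 + 0.19×35.1558 = 16.8896.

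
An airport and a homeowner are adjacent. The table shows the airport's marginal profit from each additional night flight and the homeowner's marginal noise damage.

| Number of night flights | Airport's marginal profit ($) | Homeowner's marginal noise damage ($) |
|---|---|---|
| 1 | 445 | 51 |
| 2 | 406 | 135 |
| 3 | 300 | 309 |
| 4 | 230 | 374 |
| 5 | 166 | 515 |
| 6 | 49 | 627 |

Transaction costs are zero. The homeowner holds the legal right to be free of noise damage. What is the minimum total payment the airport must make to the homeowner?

Efficient level: marginal profit ≥ marginal noise damage through level 2, so k* = 2.
With the homeowner holding the right, the airport must at least compensate total damage at k*: 51 + 135 = 186.

$186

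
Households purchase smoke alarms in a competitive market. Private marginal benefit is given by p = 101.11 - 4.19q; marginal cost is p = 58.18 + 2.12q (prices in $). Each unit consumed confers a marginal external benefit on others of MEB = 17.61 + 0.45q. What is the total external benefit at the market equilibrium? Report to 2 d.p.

$130.22

Market equilibrium (private): 58.18 + 2.12q = 101.11 - 4.19q → q_m = 6.8035.
Total external benefit = ∫₀^{q_m} (17.61 + 0.45q) dq = 17.61×6.8035 + ½×0.45×6.8035² = 130.2243.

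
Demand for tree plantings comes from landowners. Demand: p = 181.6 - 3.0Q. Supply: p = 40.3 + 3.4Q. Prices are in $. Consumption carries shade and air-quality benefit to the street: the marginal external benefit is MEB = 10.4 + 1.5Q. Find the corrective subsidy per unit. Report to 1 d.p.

Social marginal benefit = demand + MEB = 192.0 - 1.5Q.
Set SMB = MC: 192.0 - 1.5Q = 40.3 + 3.4Q → Q* = 30.9592.
The Pigouvian subsidy equals MEB at Q*: 10.4 + 1.5×30.9592 = 56.8388.

subsidy = $56.8 per unit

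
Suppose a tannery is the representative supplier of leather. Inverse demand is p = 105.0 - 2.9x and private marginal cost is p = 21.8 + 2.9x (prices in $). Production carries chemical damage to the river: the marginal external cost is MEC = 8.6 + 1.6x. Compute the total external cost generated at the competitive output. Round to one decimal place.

Market equilibrium (private): 21.8 + 2.9x = 105.0 - 2.9x → x_m = 14.3448.
Total external cost = ∫₀^{x_m} (8.6 + 1.6x) dx = 8.6×14.3448 + ½×1.6×14.3448² = 287.9839.

$288.0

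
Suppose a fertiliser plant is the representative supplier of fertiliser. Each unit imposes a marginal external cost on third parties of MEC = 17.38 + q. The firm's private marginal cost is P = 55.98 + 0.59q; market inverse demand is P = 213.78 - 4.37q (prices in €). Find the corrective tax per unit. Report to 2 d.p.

tax = €40.94 per unit

Social marginal cost = private MC + MEC = 73.36 + 1.59q.
Set SMC = demand: 73.36 + 1.59q = 213.78 - 4.37q → q* = 23.5604.
The Pigouvian tax equals MEC at q*: 17.38 + 1.00×23.5604 = 40.9404.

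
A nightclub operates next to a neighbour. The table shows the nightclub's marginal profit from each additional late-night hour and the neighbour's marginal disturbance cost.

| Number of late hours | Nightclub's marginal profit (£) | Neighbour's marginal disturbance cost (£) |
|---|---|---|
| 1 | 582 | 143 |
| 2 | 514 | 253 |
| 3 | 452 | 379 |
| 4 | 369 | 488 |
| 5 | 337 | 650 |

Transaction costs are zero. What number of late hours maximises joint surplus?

3

Bargaining reaches the level where marginal profit last exceeds marginal disturbance cost.
That holds through level 3 (452 ≥ 379) but not at 4 (369 < 488).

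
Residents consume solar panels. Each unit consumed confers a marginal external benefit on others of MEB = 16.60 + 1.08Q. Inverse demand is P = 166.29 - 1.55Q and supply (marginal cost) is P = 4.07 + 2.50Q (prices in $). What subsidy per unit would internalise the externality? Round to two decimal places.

subsidy = $81.63 per unit

Social marginal benefit = demand + MEB = 182.89 - 0.47Q.
Set SMB = MC: 182.89 - 0.47Q = 4.07 + 2.50Q → Q* = 60.2088.
The Pigouvian subsidy equals MEB at Q*: 16.60 + 1.08×60.2088 = 81.6255.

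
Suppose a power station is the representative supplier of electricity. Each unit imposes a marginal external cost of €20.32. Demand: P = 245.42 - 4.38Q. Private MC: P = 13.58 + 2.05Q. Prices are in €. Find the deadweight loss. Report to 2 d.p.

DWL = €32.11

Market equilibrium (private): 13.58 + 2.05Q = 245.42 - 4.38Q → Q_m = 36.0560.
Social marginal cost = private MC + MEC = 33.90 + 2.05Q.
Set SMC = demand: 33.90 + 2.05Q = 245.42 - 4.38Q → Q* = 32.8958.
Between Q* and Q_m the wedge SMC − demand runs linearly from 0 to MEC(Q_m), so the loss is a triangle.
DWL = ½ × 3.1602 × 20.3200 = 32.1076.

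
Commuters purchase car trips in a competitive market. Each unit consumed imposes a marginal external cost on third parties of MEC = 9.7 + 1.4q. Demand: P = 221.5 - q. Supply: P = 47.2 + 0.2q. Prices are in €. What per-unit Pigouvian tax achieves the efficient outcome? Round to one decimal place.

tax = €98.3 per unit

Social marginal benefit = demand − MEC = 211.8 - 2.4q.
Set SMB = MC: 211.8 - 2.4q = 47.2 + 0.2q → q* = 63.3077.
The Pigouvian tax equals MEC at q*: 9.7 + 1.4×63.3077 = 98.3308.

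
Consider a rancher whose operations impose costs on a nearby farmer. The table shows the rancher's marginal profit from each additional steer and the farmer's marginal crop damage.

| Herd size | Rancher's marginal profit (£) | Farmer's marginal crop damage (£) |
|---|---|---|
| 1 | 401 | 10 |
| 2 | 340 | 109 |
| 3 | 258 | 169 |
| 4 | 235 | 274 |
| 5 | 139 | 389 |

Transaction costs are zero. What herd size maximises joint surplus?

3

Bargaining reaches the level where marginal profit last exceeds marginal crop damage.
That holds through level 3 (258 ≥ 169) but not at 4 (235 < 274).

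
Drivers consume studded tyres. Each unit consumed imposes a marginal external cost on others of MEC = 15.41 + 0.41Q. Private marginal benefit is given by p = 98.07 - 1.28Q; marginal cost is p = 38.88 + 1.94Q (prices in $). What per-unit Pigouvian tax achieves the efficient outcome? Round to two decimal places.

tax = $20.35 per unit

Social marginal benefit = demand − MEC = 82.66 - 1.69Q.
Set SMB = MC: 82.66 - 1.69Q = 38.88 + 1.94Q → Q* = 12.0606.
The Pigouvian tax equals MEC at Q*: 15.41 + 0.41×12.0606 = 20.3548.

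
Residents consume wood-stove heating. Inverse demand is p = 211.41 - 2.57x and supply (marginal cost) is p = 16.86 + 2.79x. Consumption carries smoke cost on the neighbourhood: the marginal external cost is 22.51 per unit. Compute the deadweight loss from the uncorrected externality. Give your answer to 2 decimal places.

Market equilibrium (private): 16.86 + 2.79x = 211.41 - 2.57x → x_m = 36.2966.
Social marginal benefit = demand − MEC = 188.90 - 2.57x.
Set SMB = MC: 188.90 - 2.57x = 16.86 + 2.79x → x* = 32.0970.
Between x* and x_m the wedge MC − SMB runs linearly from 0 to MEC(x_m), so the loss is a triangle.
DWL = ½ × 4.1996 × 22.5100 = 47.2665.

DWL = 47.27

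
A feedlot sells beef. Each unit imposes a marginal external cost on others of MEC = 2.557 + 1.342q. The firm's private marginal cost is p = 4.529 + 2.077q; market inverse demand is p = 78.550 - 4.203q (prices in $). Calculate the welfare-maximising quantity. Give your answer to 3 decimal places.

q* = 9.376

Social marginal cost = private MC + MEC = 7.086 + 3.419q.
Set SMC = demand: 7.086 + 3.419q = 78.550 - 4.203q → q* = 9.3760.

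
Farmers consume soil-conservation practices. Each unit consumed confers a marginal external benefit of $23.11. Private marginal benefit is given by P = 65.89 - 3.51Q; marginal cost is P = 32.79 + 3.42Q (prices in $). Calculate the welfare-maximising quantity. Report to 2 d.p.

Social marginal benefit = demand + MEB = 89.00 - 3.51Q.
Set SMB = MC: 89.00 - 3.51Q = 32.79 + 3.42Q → Q* = 8.1111.

Q* = 8.11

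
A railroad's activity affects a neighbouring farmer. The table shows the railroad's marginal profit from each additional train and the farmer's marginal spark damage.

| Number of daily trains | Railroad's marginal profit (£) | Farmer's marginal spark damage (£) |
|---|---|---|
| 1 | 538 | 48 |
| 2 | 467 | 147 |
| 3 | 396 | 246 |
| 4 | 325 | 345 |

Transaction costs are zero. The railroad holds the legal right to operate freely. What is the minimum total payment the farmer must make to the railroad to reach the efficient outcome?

Left alone the railroad would choose level 4 (marginal profit stays positive).
Efficient level: k* = 3 (marginal profit ≥ marginal spark damage through 3).
The farmer must at least cover the railroad's forgone profit from cutting 4→3: 325 = 325.

£325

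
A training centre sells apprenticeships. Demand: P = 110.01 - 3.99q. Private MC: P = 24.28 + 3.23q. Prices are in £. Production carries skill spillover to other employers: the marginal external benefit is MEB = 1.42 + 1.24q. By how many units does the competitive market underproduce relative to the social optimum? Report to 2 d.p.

Market equilibrium (private): 24.28 + 3.23q = 110.01 - 3.99q → q_m = 11.8740.
Social marginal cost = private MC − MEB = 22.86 + 1.99q.
Set SMC = demand: 22.86 + 1.99q = 110.01 - 3.99q → q* = 14.5736.
Gap = |11.8740 − 14.5736| = 2.6996.

2.70 units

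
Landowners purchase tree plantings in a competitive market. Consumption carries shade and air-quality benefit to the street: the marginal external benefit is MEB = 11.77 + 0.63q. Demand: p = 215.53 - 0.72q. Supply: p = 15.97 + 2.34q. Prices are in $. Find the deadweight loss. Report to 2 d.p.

Market equilibrium (private): 15.97 + 2.34q = 215.53 - 0.72q → q_m = 65.2157.
Social marginal benefit = demand + MEB = 227.30 - 0.09q.
Set SMB = MC: 227.30 - 0.09q = 15.97 + 2.34q → q* = 86.9671.
Between q* and q_m the wedge SMB − MC runs linearly from 0 to MEB(q_m), so the loss is a triangle.
DWL = ½ × 21.7514 × 52.8559 = 574.8449.

DWL = $574.84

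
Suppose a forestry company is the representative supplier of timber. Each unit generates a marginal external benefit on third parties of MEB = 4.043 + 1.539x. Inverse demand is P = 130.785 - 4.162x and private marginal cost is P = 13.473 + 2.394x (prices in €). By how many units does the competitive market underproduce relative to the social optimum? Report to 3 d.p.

6.295 units

Market equilibrium (private): 13.473 + 2.394x = 130.785 - 4.162x → x_m = 17.8938.
Social marginal cost = private MC − MEB = 9.430 + 0.855x.
Set SMC = demand: 9.430 + 0.855x = 130.785 - 4.162x → x* = 24.1888.
Gap = |17.8938 − 24.1888| = 6.2950.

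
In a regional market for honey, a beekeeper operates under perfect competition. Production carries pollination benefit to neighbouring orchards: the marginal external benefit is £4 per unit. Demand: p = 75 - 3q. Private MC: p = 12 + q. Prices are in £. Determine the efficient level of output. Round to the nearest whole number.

q* = 17

Social marginal cost = private MC − MEB = 8 + q.
Set SMC = demand: 8 + q = 75 - 3q → q* = 16.7500.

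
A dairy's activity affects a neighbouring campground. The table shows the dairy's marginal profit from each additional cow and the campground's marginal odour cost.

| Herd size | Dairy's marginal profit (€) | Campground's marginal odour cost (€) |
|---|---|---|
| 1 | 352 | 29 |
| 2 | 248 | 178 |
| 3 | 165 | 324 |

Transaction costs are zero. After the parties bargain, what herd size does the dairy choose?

Bargaining reaches the level where marginal profit last exceeds marginal odour cost.
That holds through level 2 (248 ≥ 178) but not at 3 (165 < 324).

2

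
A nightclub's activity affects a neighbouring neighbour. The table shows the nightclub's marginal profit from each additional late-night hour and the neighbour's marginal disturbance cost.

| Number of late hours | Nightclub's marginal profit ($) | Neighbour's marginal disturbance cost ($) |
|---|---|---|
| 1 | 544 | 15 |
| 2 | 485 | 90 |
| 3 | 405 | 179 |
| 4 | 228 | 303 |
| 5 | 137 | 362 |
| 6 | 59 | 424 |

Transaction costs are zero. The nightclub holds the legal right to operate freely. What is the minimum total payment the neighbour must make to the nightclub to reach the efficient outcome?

$424

Left alone the nightclub would choose level 6 (marginal profit stays positive).
Efficient level: k* = 3 (marginal profit ≥ marginal disturbance cost through 3).
The neighbour must at least cover the nightclub's forgone profit from cutting 6→3: 228 + 137 + 59 = 424.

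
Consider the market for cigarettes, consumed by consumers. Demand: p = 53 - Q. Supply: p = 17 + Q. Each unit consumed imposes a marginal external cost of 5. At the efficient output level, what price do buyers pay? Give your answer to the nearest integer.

P = 38

Social marginal benefit = demand − MEC = 48 - Q.
Set SMB = MC: 48 - Q = 17 + Q → Q* = 15.5000.
Consumer price on the demand curve at Q*: 53 − 1×15.5000 = 37.5000.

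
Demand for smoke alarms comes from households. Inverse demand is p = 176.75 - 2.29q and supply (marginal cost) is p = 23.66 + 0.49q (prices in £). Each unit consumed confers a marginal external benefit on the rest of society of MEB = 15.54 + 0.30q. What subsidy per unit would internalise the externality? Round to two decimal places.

subsidy = £35.94 per unit

Social marginal benefit = demand + MEB = 192.29 - 1.99q.
Set SMB = MC: 192.29 - 1.99q = 23.66 + 0.49q → q* = 67.9960.
The Pigouvian subsidy equals MEB at q*: 15.54 + 0.30×67.9960 = 35.9388.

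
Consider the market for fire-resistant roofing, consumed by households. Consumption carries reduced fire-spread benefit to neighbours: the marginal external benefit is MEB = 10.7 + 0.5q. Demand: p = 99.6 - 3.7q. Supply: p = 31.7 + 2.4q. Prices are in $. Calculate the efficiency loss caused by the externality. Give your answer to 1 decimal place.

DWL = $23.6

Market equilibrium (private): 31.7 + 2.4q = 99.6 - 3.7q → q_m = 11.1311.
Social marginal benefit = demand + MEB = 110.3 - 3.2q.
Set SMB = MC: 110.3 - 3.2q = 31.7 + 2.4q → q* = 14.0357.
Between q* and q_m the wedge SMB − MC runs linearly from 0 to MEB(q_m), so the loss is a triangle.
DWL = ½ × 2.9046 × 16.2656 = 23.6225.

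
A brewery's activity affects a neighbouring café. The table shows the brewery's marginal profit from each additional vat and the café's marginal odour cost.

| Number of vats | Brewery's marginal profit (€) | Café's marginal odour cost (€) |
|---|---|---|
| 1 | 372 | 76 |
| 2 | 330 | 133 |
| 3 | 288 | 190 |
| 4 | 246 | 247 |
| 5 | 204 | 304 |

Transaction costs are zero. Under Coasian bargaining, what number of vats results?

Bargaining reaches the level where marginal profit last exceeds marginal odour cost.
That holds through level 3 (288 ≥ 190) but not at 4 (246 < 247).

3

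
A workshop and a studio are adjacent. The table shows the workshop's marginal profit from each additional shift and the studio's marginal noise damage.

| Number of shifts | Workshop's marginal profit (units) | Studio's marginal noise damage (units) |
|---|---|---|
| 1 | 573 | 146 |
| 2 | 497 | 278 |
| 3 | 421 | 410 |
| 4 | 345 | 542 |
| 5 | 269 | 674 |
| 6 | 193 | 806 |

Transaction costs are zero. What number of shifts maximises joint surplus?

3

Bargaining reaches the level where marginal profit last exceeds marginal noise damage.
That holds through level 3 (421 ≥ 410) but not at 4 (345 < 542).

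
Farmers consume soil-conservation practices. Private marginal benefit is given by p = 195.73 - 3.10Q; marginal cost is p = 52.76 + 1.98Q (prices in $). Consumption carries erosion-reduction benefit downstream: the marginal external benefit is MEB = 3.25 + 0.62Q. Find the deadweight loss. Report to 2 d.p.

DWL = $48.03

Market equilibrium (private): 52.76 + 1.98Q = 195.73 - 3.10Q → Q_m = 28.1437.
Social marginal benefit = demand + MEB = 198.98 - 2.48Q.
Set SMB = MC: 198.98 - 2.48Q = 52.76 + 1.98Q → Q* = 32.7848.
Between Q* and Q_m the wedge SMB − MC runs linearly from 0 to MEB(Q_m), so the loss is a triangle.
DWL = ½ × 4.6411 × 20.6991 = 48.0333.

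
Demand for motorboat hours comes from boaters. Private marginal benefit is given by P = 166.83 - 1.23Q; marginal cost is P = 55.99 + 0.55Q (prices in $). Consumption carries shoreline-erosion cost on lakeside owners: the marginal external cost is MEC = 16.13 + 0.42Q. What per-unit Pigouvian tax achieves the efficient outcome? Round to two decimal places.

tax = $34.21 per unit

Social marginal benefit = demand − MEC = 150.70 - 1.65Q.
Set SMB = MC: 150.70 - 1.65Q = 55.99 + 0.55Q → Q* = 43.0500.
The Pigouvian tax equals MEC at Q*: 16.13 + 0.42×43.0500 = 34.2110.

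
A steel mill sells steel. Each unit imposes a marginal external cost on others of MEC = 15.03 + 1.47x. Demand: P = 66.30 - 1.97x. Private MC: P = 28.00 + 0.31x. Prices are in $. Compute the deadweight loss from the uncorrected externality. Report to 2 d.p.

Market equilibrium (private): 28.00 + 0.31x = 66.30 - 1.97x → x_m = 16.7982.
Social marginal cost = private MC + MEC = 43.03 + 1.78x.
Set SMC = demand: 43.03 + 1.78x = 66.30 - 1.97x → x* = 6.2053.
Between x* and x_m the wedge SMC − demand runs linearly from 0 to MEC(x_m), so the loss is a triangle.
DWL = ½ × 10.5929 × 39.7234 = 210.3930.

DWL = $210.39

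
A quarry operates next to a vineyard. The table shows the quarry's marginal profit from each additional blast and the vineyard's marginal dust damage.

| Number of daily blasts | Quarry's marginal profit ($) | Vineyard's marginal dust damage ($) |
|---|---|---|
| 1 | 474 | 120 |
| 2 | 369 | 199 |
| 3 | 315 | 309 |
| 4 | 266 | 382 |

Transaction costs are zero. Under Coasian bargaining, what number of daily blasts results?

Bargaining reaches the level where marginal profit last exceeds marginal dust damage.
That holds through level 3 (315 ≥ 309) but not at 4 (266 < 382).

3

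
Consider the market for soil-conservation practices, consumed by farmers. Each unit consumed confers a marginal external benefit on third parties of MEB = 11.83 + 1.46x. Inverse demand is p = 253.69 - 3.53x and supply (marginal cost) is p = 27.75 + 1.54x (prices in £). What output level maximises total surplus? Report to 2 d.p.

Social marginal benefit = demand + MEB = 265.52 - 2.07x.
Set SMB = MC: 265.52 - 2.07x = 27.75 + 1.54x → x* = 65.8643.

x* = 65.86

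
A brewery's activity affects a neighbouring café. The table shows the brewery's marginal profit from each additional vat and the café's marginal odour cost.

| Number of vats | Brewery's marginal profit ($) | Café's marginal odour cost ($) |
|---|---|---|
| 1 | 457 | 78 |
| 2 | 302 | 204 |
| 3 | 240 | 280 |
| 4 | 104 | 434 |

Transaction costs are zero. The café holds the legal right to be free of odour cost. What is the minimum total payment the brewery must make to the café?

Efficient level: marginal profit ≥ marginal odour cost through level 2, so k* = 2.
With the café holding the right, the brewery must at least compensate total damage at k*: 78 + 204 = 282.

$282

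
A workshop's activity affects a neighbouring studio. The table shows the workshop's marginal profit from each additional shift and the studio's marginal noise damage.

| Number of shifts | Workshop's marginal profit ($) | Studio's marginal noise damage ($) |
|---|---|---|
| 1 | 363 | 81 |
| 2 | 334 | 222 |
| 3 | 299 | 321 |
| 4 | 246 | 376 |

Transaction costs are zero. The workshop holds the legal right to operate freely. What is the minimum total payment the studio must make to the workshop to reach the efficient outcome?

Left alone the workshop would choose level 4 (marginal profit stays positive).
Efficient level: k* = 2 (marginal profit ≥ marginal noise damage through 2).
The studio must at least cover the workshop's forgone profit from cutting 4→2: 299 + 246 = 545.

$545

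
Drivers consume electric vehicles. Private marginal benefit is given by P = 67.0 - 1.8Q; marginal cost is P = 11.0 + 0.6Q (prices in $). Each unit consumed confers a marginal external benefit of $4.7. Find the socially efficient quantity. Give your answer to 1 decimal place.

Social marginal benefit = demand + MEB = 71.7 - 1.8Q.
Set SMB = MC: 71.7 - 1.8Q = 11.0 + 0.6Q → Q* = 25.2917.

Q* = 25.3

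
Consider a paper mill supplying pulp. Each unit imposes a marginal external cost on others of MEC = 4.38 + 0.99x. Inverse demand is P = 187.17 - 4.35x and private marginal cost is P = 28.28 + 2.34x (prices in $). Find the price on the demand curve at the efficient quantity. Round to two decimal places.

P = $99.65

Social marginal cost = private MC + MEC = 32.66 + 3.33x.
Set SMC = demand: 32.66 + 3.33x = 187.17 - 4.35x → x* = 20.1185.
Consumer price on the demand curve at x*: 187.17 − 4.35×20.1185 = 99.6545.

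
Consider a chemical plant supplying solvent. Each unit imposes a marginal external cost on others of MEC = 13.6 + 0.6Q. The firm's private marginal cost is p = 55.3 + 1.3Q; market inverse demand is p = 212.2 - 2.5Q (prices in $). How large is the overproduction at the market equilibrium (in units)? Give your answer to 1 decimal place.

Market equilibrium (private): 55.3 + 1.3Q = 212.2 - 2.5Q → Q_m = 41.2895.
Social marginal cost = private MC + MEC = 68.9 + 1.9Q.
Set SMC = demand: 68.9 + 1.9Q = 212.2 - 2.5Q → Q* = 32.5682.
Gap = |41.2895 − 32.5682| = 8.7213.

8.7 units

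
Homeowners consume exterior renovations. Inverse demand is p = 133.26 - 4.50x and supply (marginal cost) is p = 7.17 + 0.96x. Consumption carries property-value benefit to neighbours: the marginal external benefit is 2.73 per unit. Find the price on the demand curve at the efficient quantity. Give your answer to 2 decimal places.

Social marginal benefit = demand + MEB = 135.99 - 4.50x.
Set SMB = MC: 135.99 - 4.50x = 7.17 + 0.96x → x* = 23.5934.
Consumer price on the demand curve at x*: 133.26 − 4.50×23.5934 = 27.0897.

P = 27.09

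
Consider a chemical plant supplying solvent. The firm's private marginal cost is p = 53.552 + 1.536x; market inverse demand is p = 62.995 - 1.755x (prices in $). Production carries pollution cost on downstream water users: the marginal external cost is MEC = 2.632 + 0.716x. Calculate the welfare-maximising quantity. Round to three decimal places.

x* = 1.700

Social marginal cost = private MC + MEC = 56.184 + 2.252x.
Set SMC = demand: 56.184 + 2.252x = 62.995 - 1.755x → x* = 1.6998.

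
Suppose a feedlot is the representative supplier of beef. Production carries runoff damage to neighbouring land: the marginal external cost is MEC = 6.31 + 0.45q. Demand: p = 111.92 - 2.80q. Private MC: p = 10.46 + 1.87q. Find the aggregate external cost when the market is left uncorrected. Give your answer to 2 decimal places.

Market equilibrium (private): 10.46 + 1.87q = 111.92 - 2.80q → q_m = 21.7259.
Total external cost = ∫₀^{q_m} (6.31 + 0.45q) dq = 6.31×21.7259 + ½×0.45×21.7259² = 243.2937.

243.29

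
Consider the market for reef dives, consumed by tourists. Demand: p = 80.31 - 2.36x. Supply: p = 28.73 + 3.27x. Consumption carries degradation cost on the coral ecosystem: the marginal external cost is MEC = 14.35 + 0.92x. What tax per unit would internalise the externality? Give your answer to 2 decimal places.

tax = 19.58 per unit

Social marginal benefit = demand − MEC = 65.96 - 3.28x.
Set SMB = MC: 65.96 - 3.28x = 28.73 + 3.27x → x* = 5.6840.
The Pigouvian tax equals MEC at x*: 14.35 + 0.92×5.6840 = 19.5793.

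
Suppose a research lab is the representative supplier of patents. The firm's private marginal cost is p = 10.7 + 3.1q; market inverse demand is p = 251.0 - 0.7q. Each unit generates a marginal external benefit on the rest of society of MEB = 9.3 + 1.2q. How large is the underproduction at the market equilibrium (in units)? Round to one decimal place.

Market equilibrium (private): 10.7 + 3.1q = 251.0 - 0.7q → q_m = 63.2368.
Social marginal cost = private MC − MEB = 1.4 + 1.9q.
Set SMC = demand: 1.4 + 1.9q = 251.0 - 0.7q → q* = 96.0000.
Gap = |63.2368 − 96.0000| = 32.7632.

32.8 units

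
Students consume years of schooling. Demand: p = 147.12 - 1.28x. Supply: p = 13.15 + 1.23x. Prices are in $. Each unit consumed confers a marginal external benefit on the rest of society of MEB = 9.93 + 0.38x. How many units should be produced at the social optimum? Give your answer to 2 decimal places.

Social marginal benefit = demand + MEB = 157.05 - 0.90x.
Set SMB = MC: 157.05 - 0.90x = 13.15 + 1.23x → x* = 67.5587.

x* = 67.56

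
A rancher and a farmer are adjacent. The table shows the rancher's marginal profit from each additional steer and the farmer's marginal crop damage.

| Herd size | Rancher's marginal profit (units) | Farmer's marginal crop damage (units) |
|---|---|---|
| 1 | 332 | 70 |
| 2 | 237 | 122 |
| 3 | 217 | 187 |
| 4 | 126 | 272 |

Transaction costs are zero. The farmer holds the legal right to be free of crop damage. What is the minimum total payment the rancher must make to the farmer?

379

Efficient level: marginal profit ≥ marginal crop damage through level 3, so k* = 3.
With the farmer holding the right, the rancher must at least compensate total damage at k*: 70 + 122 + 187 = 379.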